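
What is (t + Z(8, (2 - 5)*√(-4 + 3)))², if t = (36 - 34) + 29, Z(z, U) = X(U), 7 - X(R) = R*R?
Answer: 2209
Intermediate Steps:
X(R) = 7 - R² (X(R) = 7 - R*R = 7 - R²)
Z(z, U) = 7 - U²
t = 31 (t = 2 + 29 = 31)
(t + Z(8, (2 - 5)*√(-4 + 3)))² = (31 + (7 - ((2 - 5)*√(-4 + 3))²))² = (31 + (7 - (-3*I)²))² = (31 + (7 - 1*(-9)))² = (31 + (7 + 9))² = (31 + 16)² = 47² = 2209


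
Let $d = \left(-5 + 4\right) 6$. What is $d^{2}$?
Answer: $36$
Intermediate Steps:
$d = -6$ ($d = \left(-1\right) 6 = -6$)
$d^{2} = \left(-6\right)^{2} = 36$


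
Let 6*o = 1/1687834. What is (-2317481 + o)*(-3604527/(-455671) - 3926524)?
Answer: 41990972709742888508982071/4614582039684 ≈ 9.0996e+12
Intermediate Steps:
o = 1/10127004 (o = (⅙)/1687834 = (⅙)*(1/1687834) = 1/10127004 ≈ 9.8746e-8)
(-2317481 + o)*(-3604527/(-455671) - 3926524) = (-2317481 + 1/10127004)*(-3604527/(-455671) - 3926524) = -23469139356923*(-3604527*(-1/455671) - 3926524)/10127004 = -23469139356923*(3604527/455671 - 3926524)/10127004 = -23469139356923/10127004*(-1789199513077/455671) = 41990972709742888508982071/4614582039684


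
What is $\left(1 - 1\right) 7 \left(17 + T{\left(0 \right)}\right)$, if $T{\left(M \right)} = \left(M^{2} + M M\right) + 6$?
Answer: $0$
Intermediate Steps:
$T{\left(M \right)} = 6 + 2 M^{2}$ ($T{\left(M \right)} = \left(M^{2} + M^{2}\right) + 6 = 2 M^{2} + 6 = 6 + 2 M^{2}$)
$\left(1 - 1\right) 7 \left(17 + T{\left(0 \right)}\right) = \left(1 - 1\right) 7 \left(17 + \left(6 + 2 \cdot 0^{2}\right)\right) = \left(1 - 1\right) 7 \left(17 + \left(6 + 2 \cdot 0\right)\right) = 0 \cdot 7 \left(17 + \left(6 + 0\right)\right) = 0 \left(17 + 6\right) = 0 \cdot 23 = 0$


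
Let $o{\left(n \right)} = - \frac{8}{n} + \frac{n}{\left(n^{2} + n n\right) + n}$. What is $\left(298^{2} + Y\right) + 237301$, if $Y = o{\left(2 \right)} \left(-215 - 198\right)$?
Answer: $\frac{1638372}{5} \approx 3.2767 \cdot 10^{5}$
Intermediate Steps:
$o{\left(n \right)} = - \frac{8}{n} + \frac{n}{n + 2 n^{2}}$ ($o{\left(n \right)} = - \frac{8}{n} + \frac{n}{\left(n^{2} + n^{2}\right) + n} = - \frac{8}{n} + \frac{n}{2 n^{2} + n} = - \frac{8}{n} + \frac{n}{n + 2 n^{2}}$)
$Y = \frac{7847}{5}$ ($Y = \frac{-8 - 30}{2 \left(1 + 2 \cdot 2\right)} \left(-215 - 198\right) = \frac{-8 - 30}{2 \left(1 + 4\right)} \left(-413\right) = \frac{1}{2} \cdot \frac{1}{5} \left(-38\right) \left(-413\right) = \left(- \frac{19}{5}\right) \left(-413\right) = \frac{7847}{5} \approx 1569.4$)
$\left(298^{2} + Y\right) + 237301 = \left(298^{2} + \frac{7847}{5}\right) + 237301 = \left(88804 + \frac{7847}{5}\right) + 237301 = \frac{451867}{5} + 237301 = \frac{1638372}{5}$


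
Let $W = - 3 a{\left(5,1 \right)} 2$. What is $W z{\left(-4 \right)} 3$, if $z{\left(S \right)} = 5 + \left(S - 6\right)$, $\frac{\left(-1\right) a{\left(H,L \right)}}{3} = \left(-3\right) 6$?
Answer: $4860$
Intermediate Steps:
$a{\left(H,L \right)} = 54$ ($a{\left(H,L \right)} = - 3 \left(\left(-3\right) 6\right) = \left(-3\right) \left(-18\right) = 54$)
$z{\left(S \right)} = -1 + S$ ($z{\left(S \right)} = 5 + \left(S - 6\right) = 5 + \left(-6 + S\right) = -1 + S$)
$W = -324$ ($W = \left(-3\right) 54 \cdot 2 = \left(-162\right) 2 = -324$)
$W z{\left(-4 \right)} 3 = - 324 \left(-1 - 4\right) 3 = \left(-324\right) \left(-5\right) 3 = 1620 \cdot 3 = 4860$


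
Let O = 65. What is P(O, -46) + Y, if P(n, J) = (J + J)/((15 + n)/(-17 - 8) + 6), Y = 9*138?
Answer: 8464/7 ≈ 1209.1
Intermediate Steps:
Y = 1242
P(n, J) = 2*J/(27/5 - n/25) (P(n, J) = (2*J)/((15 + n)/(-25) + 6) = (2*J)/((15 + n)*(-1/25) + 6) = (2*J)/((-⅗ - n/25) + 6) = (2*J)/(27/5 - n/25) = 2*J/(27/5 - n/25))
P(O, -46) + Y = -50*(-46)/(-135 + 65) + 1242 = -50*(-46)/(-70) + 1242 = -50*(-46)*(-1/70) + 1242 = -230/7 + 1242 = 8464/7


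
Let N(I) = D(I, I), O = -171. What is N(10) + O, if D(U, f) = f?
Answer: -161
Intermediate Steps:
N(I) = I
N(10) + O = 10 - 171 = -161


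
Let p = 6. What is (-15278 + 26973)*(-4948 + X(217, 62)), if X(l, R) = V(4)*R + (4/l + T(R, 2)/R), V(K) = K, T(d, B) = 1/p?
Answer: -143132122775/2604 ≈ -5.4966e+7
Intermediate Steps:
T(d, B) = 1/6
X(l, R) = 4*R + 4/l + 1/(6*R) (X(l, R) = 4*R + (4/l + 1/(6*R)) = 4*R + 4/l + 1/(6*R))
(-15278 + 26973)*(-4948 + X(217, 62)) = (-15278 + 26973)*(-4948 + (4*62 + 4/217 + (1/6)/62)) = 11695*(-4948 + (248 + 4*(1/217) + (1/6)*(1/62))) = 11695*(-4948 + (248 + 4/217 + 1/372)) = 11695*(-4948 + 645847/2604) = 11695*(-12238745/2604) = -143132122775/2604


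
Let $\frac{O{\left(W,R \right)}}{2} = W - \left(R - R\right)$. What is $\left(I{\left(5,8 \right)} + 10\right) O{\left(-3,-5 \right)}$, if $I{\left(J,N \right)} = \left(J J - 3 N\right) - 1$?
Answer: $-60$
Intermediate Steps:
$I{\left(J,N \right)} = -1 + J^{2} - 3 N$ ($I{\left(J,N \right)} = \left(J^{2} - 3 N\right) - 1 = -1 + J^{2} - 3 N$)
$O{\left(W,R \right)} = 2 W$ ($O{\left(W,R \right)} = 2 \left(W - \left(R - R\right)\right) = 2 \left(W - 0\right) = 2 \left(W + 0\right) = 2 W$)
$\left(I{\left(5,8 \right)} + 10\right) O{\left(-3,-5 \right)} = \left(\left(-1 + 5^{2} - 24\right) + 10\right) 2 \left(-3\right) = \left(\left(-1 + 25 - 24\right) + 10\right) \left(-6\right) = \left(0 + 10\right) \left(-6\right) = 10 \left(-6\right) = -60$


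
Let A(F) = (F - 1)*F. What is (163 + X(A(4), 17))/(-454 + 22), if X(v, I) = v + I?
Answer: -4/9 ≈ -0.44444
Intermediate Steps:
A(F) = F*(-1 + F) (A(F) = (-1 + F)*F = F*(-1 + F))
X(v, I) = I + v
(163 + X(A(4), 17))/(-454 + 22) = (163 + (17 + 4*(-1 + 4)))/(-454 + 22) = (163 + (17 + 4*3))/(-432) = (163 + (17 + 12))*(-1/432) = (163 + 29)*(-1/432) = 192*(-1/432) = -4/9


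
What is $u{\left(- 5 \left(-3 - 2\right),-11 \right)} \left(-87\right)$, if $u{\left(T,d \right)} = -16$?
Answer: $1392$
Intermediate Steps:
$u{\left(- 5 \left(-3 - 2\right),-11 \right)} \left(-87\right) = \left(-16\right) \left(-87\right) = 1392$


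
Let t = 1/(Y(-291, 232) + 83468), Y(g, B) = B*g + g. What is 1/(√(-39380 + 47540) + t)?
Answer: -15665/2002400555999 + 981568900*√510/2002400555999 ≈ 0.011070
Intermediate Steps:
Y(g, B) = g + B*g
t = 1/15665 (t = 1/(-291*(1 + 232) + 83468) = 1/(-291*233 + 83468) = 1/(-67803 + 83468) = 1/15665 ≈ 6.3837e-5)
1/(√(-39380 + 47540) + t) = 1/(√(-39380 + 47540) + 1/15665) = 1/(√8160 + 1/15665) = 1/(4*√510 + 1/15665) = 1/(1/15665 + 4*√510)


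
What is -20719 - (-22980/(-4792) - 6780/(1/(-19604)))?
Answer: -159257140867/1198 ≈ -1.3294e+8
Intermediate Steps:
-20719 - (-22980/(-4792) - 6780/(1/(-19604))) = -20719 - (-22980*(-1/4792) - 6780/(-1/19604)) = -20719 - (5745/1198 - 6780*(-19604)) = -20719 - (5745/1198 + 132915120) = -20719 - 1*159232319505/1198 = -20719 - 159232319505/1198 = -159257140867/1198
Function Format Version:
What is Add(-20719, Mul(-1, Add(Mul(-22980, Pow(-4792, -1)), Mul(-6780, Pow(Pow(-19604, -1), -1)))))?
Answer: Rational(-159257140867, 1198) ≈ -1.3294e+8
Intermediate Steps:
Add(-20719, Mul(-1, Add(Mul(-22980, Pow(-4792, -1)), Mul(-6780, Pow(Pow(-19604, -1), -1))))) = Add(-20719, Mul(-1, Add(Mul(-22980, Rational(-1, 4792)), Mul(-6780, Pow(Rational(-1, 19604), -1))))) = Add(-20719, Mul(-1, Add(Rational(5745, 1198), Mul(-6780, -19604)))) = Add(-20719, Mul(-1, Add(Rational(5745, 1198), 132915120))) = Add(-20719, Mul(-1, Rational(159232319505, 1198))) = Add(-20719, Rational(-159232319505, 1198)) = Rational(-159257140867, 1198)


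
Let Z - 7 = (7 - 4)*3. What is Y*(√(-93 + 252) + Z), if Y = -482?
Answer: -7712 - 482*√159 ≈ -13790.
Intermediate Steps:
Z = 16 (Z = 7 + (7 - 4)*3 = 7 + 3*3 = 7 + 9 = 16)
Y*(√(-93 + 252) + Z) = -482*(√(-93 + 252) + 16) = -482*(√159 + 16) = -482*(16 + √159) = -7712 - 482*√159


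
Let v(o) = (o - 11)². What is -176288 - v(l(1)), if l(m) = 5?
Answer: -176324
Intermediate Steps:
v(o) = (-11 + o)²
-176288 - v(l(1)) = -176288 - (-11 + 5)² = -176288 - 1*(-6)² = -176288 - 1*36 = -176288 - 36 = -176324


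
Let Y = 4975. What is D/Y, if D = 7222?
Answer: 7222/4975 ≈ 1.4517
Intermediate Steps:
D/Y = 7222/4975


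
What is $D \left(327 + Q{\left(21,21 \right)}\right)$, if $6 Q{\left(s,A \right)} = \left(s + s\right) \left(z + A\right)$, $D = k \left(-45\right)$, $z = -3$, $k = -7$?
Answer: $142695$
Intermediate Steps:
$D = 315$ ($D = \left(-7\right) \left(-45\right) = 315$)
$Q{\left(s,A \right)} = \frac{s \left(-3 + A\right)}{3}$ ($Q{\left(s,A \right)} = \frac{\left(s + s\right) \left(-3 + A\right)}{6} = \frac{2 s \left(-3 + A\right)}{6} = \frac{s \left(-3 + A\right)}{3}$)
$D \left(327 + Q{\left(21,21 \right)}\right) = 315 \left(327 + \frac{1}{3} \cdot 21 \left(-3 + 21\right)\right) = 315 \left(327 + \frac{1}{3} \cdot 21 \cdot 18\right) = 315 \left(327 + 126\right) = 315 \cdot 453 = 142695$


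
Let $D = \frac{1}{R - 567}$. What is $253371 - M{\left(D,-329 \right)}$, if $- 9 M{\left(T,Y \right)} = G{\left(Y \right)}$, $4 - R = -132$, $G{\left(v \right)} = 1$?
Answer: $\frac{2280340}{9} \approx 2.5337 \cdot 10^{5}$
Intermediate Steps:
$R = 136$ ($R = 4 - -132 = 4 + 132 = 136$)
$D = - \frac{1}{431}$ ($D = \frac{1}{136 - 567} = \frac{1}{-431} = - \frac{1}{431} \approx -0.0023202$)
$M{\left(T,Y \right)} = - \frac{1}{9}$ ($M{\left(T,Y \right)} = \left(- \frac{1}{9}\right) 1 = - \frac{1}{9}$)
$253371 - M{\left(D,-329 \right)} = 253371 - - \frac{1}{9} = 253371 + \frac{1}{9} = \frac{2280340}{9}$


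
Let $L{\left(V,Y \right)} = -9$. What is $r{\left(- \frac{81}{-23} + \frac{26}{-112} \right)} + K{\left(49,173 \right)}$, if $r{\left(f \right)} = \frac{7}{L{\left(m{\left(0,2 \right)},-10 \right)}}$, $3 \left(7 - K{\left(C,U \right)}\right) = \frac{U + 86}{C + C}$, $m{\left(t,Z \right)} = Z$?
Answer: $\frac{673}{126} \approx 5.3413$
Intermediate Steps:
$K{\left(C,U \right)} = 7 - \frac{86 + U}{6 C}$ ($K{\left(C,U \right)} = 7 - \frac{\left(U + 86\right) \frac{1}{C + C}}{3} = 7 - \frac{\left(86 + U\right) \frac{1}{2 C}}{3} = 7 - \frac{\frac{1}{2} \frac{1}{C} \left(86 + U\right)}{3} = 7 - \frac{86 + U}{6 C}$)
$r{\left(f \right)} = - \frac{7}{9}$ ($r{\left(f \right)} = \frac{7}{-9} = 7 \left(- \frac{1}{9}\right) = - \frac{7}{9}$)
$r{\left(- \frac{81}{-23} + \frac{26}{-112} \right)} + K{\left(49,173 \right)} = - \frac{7}{9} + \frac{-86 - 173 + 42 \cdot 49}{6 \cdot 49} = - \frac{7}{9} + \frac{1}{6} \cdot \frac{1}{49} \left(-86 - 173 + 2058\right) = - \frac{7}{9} + \frac{1}{6} \cdot \frac{1}{49} \cdot 1799 = - \frac{7}{9} + \frac{257}{42} = \frac{673}{126}$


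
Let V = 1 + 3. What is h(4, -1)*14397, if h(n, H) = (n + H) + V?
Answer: 100779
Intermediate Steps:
V = 4
h(n, H) = 4 + H + n (h(n, H) = (n + H) + 4 = (H + n) + 4 = 4 + H + n)
h(4, -1)*14397 = (4 - 1 + 4)*14397 = 7*14397 = 100779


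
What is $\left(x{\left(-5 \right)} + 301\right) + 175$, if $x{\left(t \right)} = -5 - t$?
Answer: $476$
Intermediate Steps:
$\left(x{\left(-5 \right)} + 301\right) + 175 = \left(\left(-5 - -5\right) + 301\right) + 175 = \left(\left(-5 + 5\right) + 301\right) + 175 = \left(0 + 301\right) + 175 = 301 + 175 = 476$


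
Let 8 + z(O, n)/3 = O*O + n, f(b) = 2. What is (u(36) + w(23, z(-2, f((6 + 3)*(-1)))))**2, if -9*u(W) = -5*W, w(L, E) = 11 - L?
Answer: 64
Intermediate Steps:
z(O, n) = -24 + 3*n + 3*O**2 (z(O, n) = -24 + 3*(O*O + n) = -24 + 3*(O**2 + n) = -24 + 3*(n + O**2) = -24 + (3*n + 3*O**2) = -24 + 3*n + 3*O**2)
u(W) = 5*W/9 (u(W) = -(-5)*W/9 = 5*W/9)
(u(36) + w(23, z(-2, f((6 + 3)*(-1)))))**2 = ((5/9)*36 + (11 - 1*23))**2 = (20 + (11 - 23))**2 = (20 - 12)**2 = 8**2 = 64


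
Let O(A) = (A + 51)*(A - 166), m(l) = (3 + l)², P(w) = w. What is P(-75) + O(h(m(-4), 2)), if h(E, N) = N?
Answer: -8767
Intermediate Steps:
O(A) = (-166 + A)*(51 + A) (O(A) = (51 + A)*(-166 + A) = (-166 + A)*(51 + A))
P(-75) + O(h(m(-4), 2)) = -75 + (-8466 + 2² - 115*2) = -75 + (-8466 + 4 - 230) = -75 - 8692 = -8767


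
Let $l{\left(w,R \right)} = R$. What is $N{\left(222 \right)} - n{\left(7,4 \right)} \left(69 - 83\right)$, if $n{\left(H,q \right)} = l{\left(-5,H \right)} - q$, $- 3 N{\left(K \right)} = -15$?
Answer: $47$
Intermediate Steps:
$N{\left(K \right)} = 5$ ($N{\left(K \right)} = \left(- \frac{1}{3}\right) \left(-15\right) = 5$)
$n{\left(H,q \right)} = H - q$
$N{\left(222 \right)} - n{\left(7,4 \right)} \left(69 - 83\right) = 5 - \left(7 - 4\right) \left(69 - 83\right) = 5 - \left(7 - 4\right) \left(-14\right) = 5 - 3 \left(-14\right) = 5 - -42 = 5 + 42 = 47$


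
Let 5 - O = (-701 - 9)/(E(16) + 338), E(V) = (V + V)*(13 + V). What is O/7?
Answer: 3520/4431 ≈ 0.79440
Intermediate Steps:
E(V) = 2*V*(13 + V) (E(V) = (2*V)*(13 + V) = 2*V*(13 + V))
O = 3520/633 (O = 5 - (-701 - 9)/(2*16*(13 + 16) + 338) = 5 - (-710)/(2*16*29 + 338) = 5 - (-710)/(928 + 338) = 5 - (-710)/1266 = 5 - 1*(-355/633) = 5 + 355/633 = 3520/633 ≈ 5.5608)
O/7 = (3520/633)/7 = (1/7)*(3520/633) = 3520/4431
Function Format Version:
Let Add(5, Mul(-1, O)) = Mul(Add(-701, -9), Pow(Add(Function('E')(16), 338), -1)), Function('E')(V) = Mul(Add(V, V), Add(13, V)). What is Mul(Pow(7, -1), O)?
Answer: Rational(3520, 4431) ≈ 0.79440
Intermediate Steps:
Function('E')(V) = Mul(2, V, Add(13, V)) (Function('E')(V) = Mul(Mul(2, V), Add(13, V)) = Mul(2, V, Add(13, V)))
O = Rational(3520, 633) (O = Add(5, Mul(-1, Mul(Add(-701, -9), Pow(Add(Mul(2, 16, Add(13, 16)), 338), -1)))) = Add(5, Mul(-1, Mul(-710, Pow(Add(Mul(2, 16, 29), 338), -1)))) = Add(5, Mul(-1, Mul(-710, Pow(Add(928, 338), -1)))) = Add(5, Mul(-1, Mul(-710, Pow(1266, -1)))) = Add(5, Mul(-1, Mul(-710, Rational(1, 1266)))) = Add(5, Mul(-1, Rational(-355, 633))) = Add(5, Rational(355, 633)) = Rational(3520, 633) ≈ 5.5608)
Mul(Pow(7, -1), O) = Mul(Pow(7, -1), Rational(3520, 633)) = Mul(Rational(1, 7), Rational(3520, 633)) = Rational(3520, 4431)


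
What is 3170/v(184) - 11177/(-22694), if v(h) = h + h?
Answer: 19013279/2087848 ≈ 9.1066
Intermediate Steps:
v(h) = 2*h
3170/v(184) - 11177/(-22694) = 3170/((2*184)) - 11177/(-22694) = 3170/368 - 11177*(-1/22694) = 3170*(1/368) + 11177/22694 = 1585/184 + 11177/22694 = 19013279/2087848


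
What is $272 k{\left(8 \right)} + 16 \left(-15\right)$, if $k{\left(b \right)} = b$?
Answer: $1936$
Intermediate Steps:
$272 k{\left(8 \right)} + 16 \left(-15\right) = 272 \cdot 8 + 16 \left(-15\right) = 2176 - 240 = 1936$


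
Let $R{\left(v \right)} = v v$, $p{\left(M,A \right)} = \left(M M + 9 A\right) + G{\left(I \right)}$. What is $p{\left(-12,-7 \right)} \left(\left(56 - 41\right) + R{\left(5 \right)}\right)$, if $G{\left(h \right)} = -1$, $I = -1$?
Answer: $3200$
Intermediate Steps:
$p{\left(M,A \right)} = -1 + M^{2} + 9 A$ ($p{\left(M,A \right)} = \left(M M + 9 A\right) - 1 = \left(M^{2} + 9 A\right) - 1 = -1 + M^{2} + 9 A$)
$R{\left(v \right)} = v^{2}$
$p{\left(-12,-7 \right)} \left(\left(56 - 41\right) + R{\left(5 \right)}\right) = \left(-1 + \left(-12\right)^{2} + 9 \left(-7\right)\right) \left(\left(56 - 41\right) + 5^{2}\right) = \left(-1 + 144 - 63\right) \left(\left(56 - 41\right) + 25\right) = 80 \left(15 + 25\right) = 80 \cdot 40 = 3200$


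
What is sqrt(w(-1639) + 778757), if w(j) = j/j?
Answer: sqrt(778758) ≈ 882.47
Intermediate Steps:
w(j) = 1
sqrt(w(-1639) + 778757) = sqrt(1 + 778757) = sqrt(778758)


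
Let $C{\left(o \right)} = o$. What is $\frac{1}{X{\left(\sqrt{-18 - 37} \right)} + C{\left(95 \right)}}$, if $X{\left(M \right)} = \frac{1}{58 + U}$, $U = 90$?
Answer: $\frac{148}{14061} \approx 0.010526$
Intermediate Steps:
$X{\left(M \right)} = \frac{1}{148}$ ($X{\left(M \right)} = \frac{1}{58 + 90} = \frac{1}{148}$)
$\frac{1}{X{\left(\sqrt{-18 - 37} \right)} + C{\left(95 \right)}} = \frac{1}{\frac{1}{148} + 95} = \frac{1}{\frac{14061}{148}} = \frac{148}{14061}$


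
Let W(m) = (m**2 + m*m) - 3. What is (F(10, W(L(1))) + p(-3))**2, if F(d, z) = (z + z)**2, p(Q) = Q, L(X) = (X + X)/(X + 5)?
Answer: 5094049/6561 ≈ 776.41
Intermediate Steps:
L(X) = 2*X/(5 + X) (L(X) = (2*X)/(5 + X) = 2*X/(5 + X))
W(m) = -3 + 2*m**2 (W(m) = (m**2 + m**2) - 3 = 2*m**2 - 3 = -3 + 2*m**2)
F(d, z) = 4*z**2 (F(d, z) = (2*z)**2 = 4*z**2)
(F(10, W(L(1))) + p(-3))**2 = (4*(-3 + 2*(2*1/(5 + 1))**2)**2 - 3)**2 = (4*(-3 + 2*(2*1/6)**2)**2 - 3)**2 = (4*(-3 + 2*(2*1*(1/6))**2)**2 - 3)**2 = (4*(-3 + 2*(1/3)**2)**2 - 3)**2 = (4*(-3 + 2*(1/9))**2 - 3)**2 = (4*(-3 + 2/9)**2 - 3)**2 = (4*(-25/9)**2 - 3)**2 = (4*(625/81) - 3)**2 = (2500/81 - 3)**2 = (2257/81)**2 = 5094049/6561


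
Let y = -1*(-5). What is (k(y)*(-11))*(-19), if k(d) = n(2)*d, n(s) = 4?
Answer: 4180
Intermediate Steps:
y = 5
k(d) = 4*d
(k(y)*(-11))*(-19) = ((4*5)*(-11))*(-19) = (20*(-11))*(-19) = -220*(-19) = 4180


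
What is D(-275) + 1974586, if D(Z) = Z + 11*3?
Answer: 1974344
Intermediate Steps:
D(Z) = 33 + Z (D(Z) = Z + 33 = 33 + Z)
D(-275) + 1974586 = (33 - 275) + 1974586 = -242 + 1974586 = 1974344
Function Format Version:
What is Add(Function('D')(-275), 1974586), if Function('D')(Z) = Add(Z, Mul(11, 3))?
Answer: 1974344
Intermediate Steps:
Function('D')(Z) = Add(33, Z) (Function('D')(Z) = Add(Z, 33) = Add(33, Z))
Add(Function('D')(-275), 1974586) = Add(Add(33, -275), 1974586) = Add(-242, 1974586) = 1974344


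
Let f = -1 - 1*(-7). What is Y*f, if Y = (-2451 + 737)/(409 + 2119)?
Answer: -2571/632 ≈ -4.0680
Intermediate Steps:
Y = -857/1264 (Y = -1714/2528 = -1714*1/2528 = -857/1264 ≈ -0.67801)
f = 6 (f = -1 + 7 = 6)
Y*f = -857/1264*6 = -2571/632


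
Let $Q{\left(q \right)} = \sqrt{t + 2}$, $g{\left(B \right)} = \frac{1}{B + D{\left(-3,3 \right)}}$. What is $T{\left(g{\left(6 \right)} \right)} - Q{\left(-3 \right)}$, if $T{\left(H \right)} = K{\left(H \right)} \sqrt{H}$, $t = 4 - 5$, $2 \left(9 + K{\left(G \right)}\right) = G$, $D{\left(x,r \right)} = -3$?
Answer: $-1 - \frac{53 \sqrt{3}}{18} \approx -6.0999$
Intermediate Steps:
$K{\left(G \right)} = -9 + \frac{G}{2}$
$g{\left(B \right)} = \frac{1}{-3 + B}$ ($g{\left(B \right)} = \frac{1}{B - 3} = \frac{1}{-3 + B}$)
$t = -1$ ($t = 4 - 5 = -1$)
$T{\left(H \right)} = \sqrt{H} \left(-9 + \frac{H}{2}\right)$ ($T{\left(H \right)} = \left(-9 + \frac{H}{2}\right) \sqrt{H} = \sqrt{H} \left(-9 + \frac{H}{2}\right)$)
$Q{\left(q \right)} = 1$ ($Q{\left(q \right)} = \sqrt{-1 + 2} = \sqrt{1} = 1$)
$T{\left(g{\left(6 \right)} \right)} - Q{\left(-3 \right)} = \frac{\sqrt{\frac{1}{-3 + 6}} \left(-18 + \frac{1}{-3 + 6}\right)}{2} - 1 = \frac{\sqrt{\frac{1}{3}} \left(-18 + \frac{1}{3}\right)}{2} - 1 = \frac{-18 + \frac{1}{3}}{2 \sqrt{3}} - 1 = \frac{1}{2} \frac{\sqrt{3}}{3} \left(- \frac{53}{3}\right) - 1 = - \frac{53 \sqrt{3}}{18} - 1 = -1 - \frac{53 \sqrt{3}}{18}$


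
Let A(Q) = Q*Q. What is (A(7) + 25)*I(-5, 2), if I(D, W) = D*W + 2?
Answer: -592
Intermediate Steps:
A(Q) = Q²
I(D, W) = 2 + D*W
(A(7) + 25)*I(-5, 2) = (7² + 25)*(2 - 5*2) = (49 + 25)*(2 - 10) = 74*(-8) = -592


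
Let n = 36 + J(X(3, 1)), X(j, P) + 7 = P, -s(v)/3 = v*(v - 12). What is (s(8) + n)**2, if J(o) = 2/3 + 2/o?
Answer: 157609/9 ≈ 17512.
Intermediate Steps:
s(v) = -3*v*(-12 + v) (s(v) = -3*v*(v - 12) = -3*v*(-12 + v))
X(j, P) = -7 + P
J(o) = 2/3 + 2/o (J(o) = 2*(1/3) + 2/o = 2/3 + 2/o)
n = 109/3 (n = 36 + (2/3 + 2/(-7 + 1)) = 36 + (2/3 + 2/(-6)) = 36 + (2/3 + 2*(-1/6)) = 36 + (2/3 - 1/3) = 36 + 1/3 = 109/3 ≈ 36.333)
(s(8) + n)**2 = (3*8*(12 - 1*8) + 109/3)**2 = (3*8*(12 - 8) + 109/3)**2 = (3*8*4 + 109/3)**2 = (96 + 109/3)**2 = (397/3)**2 = 157609/9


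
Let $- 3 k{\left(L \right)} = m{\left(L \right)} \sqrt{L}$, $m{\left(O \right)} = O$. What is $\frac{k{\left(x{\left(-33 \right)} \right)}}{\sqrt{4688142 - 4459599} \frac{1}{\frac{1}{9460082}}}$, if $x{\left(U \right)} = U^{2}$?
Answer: $- \frac{3993 \sqrt{228543}}{720678506842} \approx -2.6488 \cdot 10^{-6}$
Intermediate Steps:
$k{\left(L \right)} = - \frac{L^{\frac{3}{2}}}{3}$ ($k{\left(L \right)} = - \frac{L \sqrt{L}}{3} = - \frac{L^{\frac{3}{2}}}{3}$)
$\frac{k{\left(x{\left(-33 \right)} \right)}}{\sqrt{4688142 - 4459599} \frac{1}{\frac{1}{9460082}}} = \frac{\left(- \frac{1}{3}\right) \left(\left(-33\right)^{2}\right)^{\frac{3}{2}}}{\sqrt{4688142 - 4459599} \frac{1}{\frac{1}{9460082}}} = \frac{\left(- \frac{1}{3}\right) 1089^{\frac{3}{2}}}{\sqrt{228543} \frac{1}{\frac{1}{9460082}}} = \frac{\left(- \frac{1}{3}\right) 35937}{\sqrt{228543} \cdot 9460082} = - \frac{11979}{9460082 \sqrt{228543}} = - 11979 \frac{\sqrt{228543}}{2162035520526} = - \frac{3993 \sqrt{228543}}{720678506842}$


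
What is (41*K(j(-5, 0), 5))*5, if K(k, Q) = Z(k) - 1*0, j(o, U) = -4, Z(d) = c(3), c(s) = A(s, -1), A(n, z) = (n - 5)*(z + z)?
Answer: 820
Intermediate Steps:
A(n, z) = 2*z*(-5 + n) (A(n, z) = (-5 + n)*(2*z) = 2*z*(-5 + n))
c(s) = 10 - 2*s (c(s) = 2*(-1)*(-5 + s) = 10 - 2*s)
Z(d) = 4 (Z(d) = 10 - 2*3 = 10 - 6 = 4)
K(k, Q) = 4 (K(k, Q) = 4 - 1*0 = 4 + 0 = 4)
(41*K(j(-5, 0), 5))*5 = (41*4)*5 = 164*5 = 820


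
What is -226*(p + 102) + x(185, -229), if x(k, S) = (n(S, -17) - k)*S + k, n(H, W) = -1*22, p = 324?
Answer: -48688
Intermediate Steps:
n(H, W) = -22
x(k, S) = k + S*(-22 - k) (x(k, S) = (-22 - k)*S + k = S*(-22 - k) + k = k + S*(-22 - k))
-226*(p + 102) + x(185, -229) = -226*(324 + 102) + (185 - 22*(-229) - 1*(-229)*185) = -226*426 + (185 + 5038 + 42365) = -96276 + 47588 = -48688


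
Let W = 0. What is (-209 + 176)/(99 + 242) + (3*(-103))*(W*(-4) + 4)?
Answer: -38319/31 ≈ -1236.1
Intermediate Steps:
(-209 + 176)/(99 + 242) + (3*(-103))*(W*(-4) + 4) = (-209 + 176)/(99 + 242) + (3*(-103))*(0*(-4) + 4) = -33/341 - 309*(0 + 4) = -33*1/341 - 309*4 = -3/31 - 1236 = -38319/31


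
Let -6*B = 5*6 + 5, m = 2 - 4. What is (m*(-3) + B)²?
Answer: 1/36 ≈ 0.027778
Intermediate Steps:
m = -2
B = -35/6 (B = -(5*6 + 5)/6 = -(30 + 5)/6 = -⅙*35 = -35/6 ≈ -5.8333)
(m*(-3) + B)² = (-2*(-3) - 35/6)² = (6 - 35/6)² = (⅙)² = 1/36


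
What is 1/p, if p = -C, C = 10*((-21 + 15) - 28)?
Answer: 1/340 ≈ 0.0029412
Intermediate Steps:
C = -340 (C = 10*(-6 - 28) = 10*(-34) = -340)
p = 340 (p = -1*(-340) = 340)
1/p = 1/340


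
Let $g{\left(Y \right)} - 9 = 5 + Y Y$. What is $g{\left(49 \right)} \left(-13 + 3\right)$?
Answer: $-24150$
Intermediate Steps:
$g{\left(Y \right)} = 14 + Y^{2}$ ($g{\left(Y \right)} = 9 + \left(5 + Y Y\right) = 9 + \left(5 + Y^{2}\right) = 14 + Y^{2}$)
$g{\left(49 \right)} \left(-13 + 3\right) = \left(14 + 49^{2}\right) \left(-13 + 3\right) = \left(14 + 2401\right) \left(-10\right) = 2415 \left(-10\right) = -24150$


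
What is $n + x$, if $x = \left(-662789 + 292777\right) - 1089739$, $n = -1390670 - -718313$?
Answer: $-2132108$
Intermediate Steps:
$n = -672357$ ($n = -1390670 + 718313 = -672357$)
$x = -1459751$ ($x = -370012 - 1089739 = -1459751$)
$n + x = -672357 - 1459751 = -2132108$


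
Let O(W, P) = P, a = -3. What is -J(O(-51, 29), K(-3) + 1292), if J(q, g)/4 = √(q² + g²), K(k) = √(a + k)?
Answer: -4*√(1670099 + 2584*I*√6) ≈ -5169.3 - 9.7955*I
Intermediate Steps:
K(k) = √(-3 + k)
J(q, g) = 4*√(g² + q²) (J(q, g) = 4*√(q² + g²) = 4*√(g² + q²))
-J(O(-51, 29), K(-3) + 1292) = -4*√((√(-3 - 3) + 1292)² + 29²) = -4*√((√(-6) + 1292)² + 841) = -4*√((I*√6 + 1292)² + 841) = -4*√((1292 + I*√6)² + 841) = -4*√(841 + (1292 + I*√6)²)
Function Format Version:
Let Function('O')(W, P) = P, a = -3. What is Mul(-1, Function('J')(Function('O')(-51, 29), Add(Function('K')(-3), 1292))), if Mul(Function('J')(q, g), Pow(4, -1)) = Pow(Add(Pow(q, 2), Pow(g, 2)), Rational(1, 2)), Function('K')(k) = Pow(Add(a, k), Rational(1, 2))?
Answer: Mul(-4, Pow(Add(1670099, Mul(2584, I, Pow(6, Rational(1, 2)))), Rational(1, 2))) ≈ Add(-5169.3, Mul(-9.7955, I))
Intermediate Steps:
Function('K')(k) = Pow(Add(-3, k), Rational(1, 2))
Function('J')(q, g) = Mul(4, Pow(Add(Pow(g, 2), Pow(q, 2)), Rational(1, 2))) (Function('J')(q, g) = Mul(4, Pow(Add(Pow(q, 2), Pow(g, 2)), Rational(1, 2))) = Mul(4, Pow(Add(Pow(g, 2), Pow(q, 2)), Rational(1, 2))))
Mul(-1, Function('J')(Function('O')(-51, 29), Add(Function('K')(-3), 1292))) = Mul(-1, Mul(4, Pow(Add(Pow(Add(Pow(Add(-3, -3), Rational(1, 2)), 1292), 2), Pow(29, 2)), Rational(1, 2)))) = Mul(-1, Mul(4, Pow(Add(Pow(Add(Pow(-6, Rational(1, 2)), 1292), 2), 841), Rational(1, 2)))) = Mul(-1, Mul(4, Pow(Add(Pow(Add(Mul(I, Pow(6, Rational(1, 2))), 1292), 2), 841), Rational(1, 2)))) = Mul(-1, Mul(4, Pow(Add(Pow(Add(1292, Mul(I, Pow(6, Rational(1, 2)))), 2), 841), Rational(1, 2)))) = Mul(-1, Mul(4, Pow(Add(841, Pow(Add(1292, Mul(I, Pow(6, Rational(1, 2)))), 2)), Rational(1, 2)))) = Mul(-4, Pow(Add(841, Pow(Add(1292, Mul(I, Pow(6, Rational(1, 2)))), 2)), Rational(1, 2)))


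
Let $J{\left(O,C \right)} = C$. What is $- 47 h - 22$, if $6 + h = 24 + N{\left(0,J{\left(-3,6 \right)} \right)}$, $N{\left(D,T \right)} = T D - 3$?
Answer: $-727$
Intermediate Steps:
$N{\left(D,T \right)} = -3 + D T$ ($N{\left(D,T \right)} = D T - 3 = -3 + D T$)
$h = 15$ ($h = -6 + \left(24 + \left(-3 + 0 \cdot 6\right)\right) = -6 + \left(24 + \left(-3 + 0\right)\right) = -6 + \left(24 - 3\right) = -6 + 21 = 15$)
$- 47 h - 22 = \left(-47\right) 15 - 22 = -705 - 22 = -727$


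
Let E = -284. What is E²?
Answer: 80656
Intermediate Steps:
E² = (-284)² = 80656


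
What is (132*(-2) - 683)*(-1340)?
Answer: 1268980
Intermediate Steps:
(132*(-2) - 683)*(-1340) = (-264 - 683)*(-1340) = -947*(-1340) = 1268980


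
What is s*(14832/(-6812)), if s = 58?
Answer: -215064/1703 ≈ -126.29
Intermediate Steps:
s*(14832/(-6812)) = 58*(14832/(-6812)) = 58*(14832*(-1/6812)) = 58*(-3708/1703) = -215064/1703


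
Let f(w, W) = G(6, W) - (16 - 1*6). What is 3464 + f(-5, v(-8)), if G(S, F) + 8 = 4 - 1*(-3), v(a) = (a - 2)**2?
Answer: 3453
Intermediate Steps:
v(a) = (-2 + a)**2
G(S, F) = -1 (G(S, F) = -8 + (4 - 1*(-3)) = -8 + (4 + 3) = -8 + 7 = -1)
f(w, W) = -11 (f(w, W) = -1 - (16 - 1*6) = -1 - (16 - 6) = -1 - 1*10 = -1 - 10 = -11)
3464 + f(-5, v(-8)) = 3464 - 11 = 3453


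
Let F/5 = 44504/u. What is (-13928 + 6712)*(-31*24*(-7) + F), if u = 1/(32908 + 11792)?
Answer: -71775020684928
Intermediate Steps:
u = 1/44700 ≈ 2.2371e-5
F = 9946644000 (F = 5*(44504/(1/44700)) = 5*(44504*44700) = 5*1989328800 = 9946644000)
(-13928 + 6712)*(-31*24*(-7) + F) = (-13928 + 6712)*(-31*24*(-7) + 9946644000) = -7216*(-744*(-7) + 9946644000) = -7216*(5208 + 9946644000) = -7216*9946649208 = -71775020684928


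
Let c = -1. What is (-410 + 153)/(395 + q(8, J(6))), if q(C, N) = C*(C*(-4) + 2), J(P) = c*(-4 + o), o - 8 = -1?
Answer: -257/155 ≈ -1.6581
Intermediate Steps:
o = 7 (o = 8 - 1 = 7)
J(P) = -3 (J(P) = -(-4 + 7) = -1*3 = -3)
q(C, N) = C*(2 - 4*C) (q(C, N) = C*(-4*C + 2) = C*(2 - 4*C))
(-410 + 153)/(395 + q(8, J(6))) = (-410 + 153)/(395 + 2*8*(1 - 2*8)) = -257/(395 + 2*8*(1 - 16)) = -257/(395 + 2*8*(-15)) = -257/(395 - 240) = -257/155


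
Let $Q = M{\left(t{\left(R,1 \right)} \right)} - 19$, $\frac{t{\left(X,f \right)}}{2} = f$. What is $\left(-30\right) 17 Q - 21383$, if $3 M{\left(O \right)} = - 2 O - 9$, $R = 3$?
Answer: $-9483$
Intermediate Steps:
$t{\left(X,f \right)} = 2 f$
$M{\left(O \right)} = -3 - \frac{2 O}{3}$ ($M{\left(O \right)} = \frac{- 2 O - 9}{3} = \frac{-9 - 2 O}{3} = -3 - \frac{2 O}{3}$)
$Q = - \frac{70}{3}$ ($Q = \left(-3 - \frac{2 \cdot 2 \cdot 1}{3}\right) - 19 = \left(-3 - \frac{4}{3}\right) - 19 = - \frac{13}{3} - 19 = - \frac{70}{3} \approx -23.333$)
$\left(-30\right) 17 Q - 21383 = \left(-30\right) 17 \left(- \frac{70}{3}\right) - 21383 = \left(-510\right) \left(- \frac{70}{3}\right) - 21383 = 11900 - 21383 = -9483$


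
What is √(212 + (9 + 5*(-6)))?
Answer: √191 ≈ 13.820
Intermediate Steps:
√(212 + (9 + 5*(-6))) = √(212 + (9 - 30)) = √(212 - 21) = √191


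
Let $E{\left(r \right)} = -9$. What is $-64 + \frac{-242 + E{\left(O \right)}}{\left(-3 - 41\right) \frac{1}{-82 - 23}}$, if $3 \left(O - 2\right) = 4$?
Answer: $- \frac{29171}{44} \approx -662.98$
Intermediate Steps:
$O = \frac{10}{3}$ ($O = 2 + \frac{1}{3} \cdot 4 = 2 + \frac{4}{3} = \frac{10}{3} \approx 3.3333$)
$-64 + \frac{-242 + E{\left(O \right)}}{\left(-3 - 41\right) \frac{1}{-82 - 23}} = -64 + \frac{-242 - 9}{\left(-3 - 41\right) \frac{1}{-82 - 23}} = -64 - \frac{251}{\left(-44\right) \frac{1}{-105}} = -64 - \frac{251}{\left(-44\right) \left(- \frac{1}{105}\right)} = -64 - \frac{251}{\frac{44}{105}} = -64 - \frac{26355}{44} = - \frac{29171}{44}$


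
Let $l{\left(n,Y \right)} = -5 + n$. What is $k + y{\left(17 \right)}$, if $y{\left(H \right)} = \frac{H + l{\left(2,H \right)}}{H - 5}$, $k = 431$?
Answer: $\frac{2593}{6} \approx 432.17$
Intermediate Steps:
$y{\left(H \right)} = \frac{-3 + H}{-5 + H}$ ($y{\left(H \right)} = \frac{H + \left(-5 + 2\right)}{H - 5} = \frac{H - 3}{-5 + H} = \frac{-3 + H}{-5 + H}$)
$k + y{\left(17 \right)} = 431 + \frac{-3 + 17}{-5 + 17} = 431 + \frac{1}{12} \cdot 14 = 431 + \frac{7}{6} = \frac{2593}{6}$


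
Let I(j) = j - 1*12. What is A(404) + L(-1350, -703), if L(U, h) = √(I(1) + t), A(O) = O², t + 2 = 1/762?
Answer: 163216 + I*√7547610/762 ≈ 1.6322e+5 + 3.6054*I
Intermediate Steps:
I(j) = -12 + j (I(j) = j - 12 = -12 + j)
t = -1523/762 (t = -2 + 1/762 = -1523/762 ≈ -1.9987)
L(U, h) = I*√7547610/762 (L(U, h) = √((-12 + 1) - 1523/762) = √(-11 - 1523/762) = √(-9905/762) = I*√7547610/762)
A(404) + L(-1350, -703) = 404² + I*√7547610/762 = 163216 + I*√7547610/762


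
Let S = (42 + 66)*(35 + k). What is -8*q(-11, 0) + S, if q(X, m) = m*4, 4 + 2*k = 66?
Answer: 7128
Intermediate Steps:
k = 31 (k = -2 + (½)*66 = -2 + 33 = 31)
q(X, m) = 4*m
S = 7128 (S = (42 + 66)*(35 + 31) = 108*66 = 7128)
-8*q(-11, 0) + S = -32*0 + 7128 = -8*0 + 7128 = 0 + 7128 = 7128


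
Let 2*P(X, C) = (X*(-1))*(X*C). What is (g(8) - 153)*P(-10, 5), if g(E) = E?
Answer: 36250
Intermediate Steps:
P(X, C) = -C*X**2/2 (P(X, C) = ((X*(-1))*(X*C))/2 = ((-X)*(C*X))/2 = (-C*X**2)/2 = -C*X**2/2)
(g(8) - 153)*P(-10, 5) = (8 - 153)*(-1/2*5*(-10)**2) = -(-145)*5*100/2 = -145*(-250) = 36250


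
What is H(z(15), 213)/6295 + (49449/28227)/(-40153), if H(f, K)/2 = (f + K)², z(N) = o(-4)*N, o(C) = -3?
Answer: 21325926762011/2378248337215 ≈ 8.9671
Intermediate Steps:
z(N) = -3*N
H(f, K) = 2*(K + f)² (H(f, K) = 2*(f + K)² = 2*(K + f)²)
H(z(15), 213)/6295 + (49449/28227)/(-40153) = (2*(213 - 3*15)²)/6295 + (49449/28227)/(-40153) = (2*(213 - 45)²)*(1/6295) + (49449*(1/28227))*(-1/40153) = (2*168²)*(1/6295) + (16483/9409)*(-1/40153) = (2*28224)*(1/6295) - 16483/377799577 = 56448*(1/6295) - 16483/377799577 = 56448/6295 - 16483/377799577 = 21325926762011/2378248337215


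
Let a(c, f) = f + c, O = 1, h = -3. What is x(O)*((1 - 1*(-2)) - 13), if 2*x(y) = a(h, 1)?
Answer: 10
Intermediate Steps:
a(c, f) = c + f
x(y) = -1 (x(y) = (-3 + 1)/2 = (1/2)*(-2) = -1)
x(O)*((1 - 1*(-2)) - 13) = -((1 - 1*(-2)) - 13) = -((1 + 2) - 13) = -(3 - 13) = -1*(-10) = 10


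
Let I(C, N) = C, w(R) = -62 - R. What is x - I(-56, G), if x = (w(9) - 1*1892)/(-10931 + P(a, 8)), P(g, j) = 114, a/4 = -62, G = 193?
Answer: 607715/10817 ≈ 56.181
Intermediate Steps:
a = -248 (a = 4*(-62) = -248)
x = 1963/10817 (x = ((-62 - 1*9) - 1*1892)/(-10931 + 114) = ((-62 - 9) - 1892)/(-10817) = (-71 - 1892)*(-1/10817) = -1963*(-1/10817) = 1963/10817 ≈ 0.18147)
x - I(-56, G) = 1963/10817 - 1*(-56) = 1963/10817 + 56 = 607715/10817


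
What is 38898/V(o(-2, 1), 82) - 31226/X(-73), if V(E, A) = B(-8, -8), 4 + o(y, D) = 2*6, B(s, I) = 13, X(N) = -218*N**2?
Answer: 22594534147/7551193 ≈ 2992.2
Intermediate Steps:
o(y, D) = 8 (o(y, D) = -4 + 2*6 = -4 + 12 = 8)
V(E, A) = 13
38898/V(o(-2, 1), 82) - 31226/X(-73) = 38898/13 - 31226/((-218*(-73)**2)) = 38898*(1/13) - 31226/((-218*5329)) = 38898/13 - 31226/(-1161722) = 38898/13 - 31226*(-1/1161722) = 38898/13 + 15613/580861 = 22594534147/7551193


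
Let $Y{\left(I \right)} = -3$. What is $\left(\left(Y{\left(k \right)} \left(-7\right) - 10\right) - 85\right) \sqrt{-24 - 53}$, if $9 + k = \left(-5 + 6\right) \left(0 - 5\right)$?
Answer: $- 74 i \sqrt{77} \approx - 649.35 i$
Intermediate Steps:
$k = -14$ ($k = -9 + \left(-5 + 6\right) \left(0 - 5\right) = -9 + 1 \left(-5\right) = -9 - 5 = -14$)
$\left(\left(Y{\left(k \right)} \left(-7\right) - 10\right) - 85\right) \sqrt{-24 - 53} = \left(\left(\left(-3\right) \left(-7\right) - 10\right) - 85\right) \sqrt{-24 - 53} = \left(\left(21 - 10\right) - 85\right) \sqrt{-77} = \left(11 - 85\right) i \sqrt{77} = - 74 i \sqrt{77}$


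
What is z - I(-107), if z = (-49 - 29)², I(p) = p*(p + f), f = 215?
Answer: 17640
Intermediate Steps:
I(p) = p*(215 + p) (I(p) = p*(p + 215) = p*(215 + p))
z = 6084 (z = (-78)² = 6084)
z - I(-107) = 6084 - (-107)*(215 - 107) = 6084 - (-107)*108 = 6084 - 1*(-11556) = 6084 + 11556 = 17640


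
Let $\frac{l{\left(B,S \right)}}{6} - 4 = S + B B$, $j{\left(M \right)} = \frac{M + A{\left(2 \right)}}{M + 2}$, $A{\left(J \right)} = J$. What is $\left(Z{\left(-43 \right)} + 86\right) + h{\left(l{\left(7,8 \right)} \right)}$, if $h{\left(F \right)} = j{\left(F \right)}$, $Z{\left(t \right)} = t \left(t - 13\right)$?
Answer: $2495$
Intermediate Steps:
$j{\left(M \right)} = 1$ ($j{\left(M \right)} = \frac{M + 2}{M + 2} = \frac{2 + M}{2 + M} = 1$)
$Z{\left(t \right)} = t \left(-13 + t\right)$
$l{\left(B,S \right)} = 24 + 6 S + 6 B^{2}$ ($l{\left(B,S \right)} = 24 + 6 \left(S + B B\right) = 24 + 6 \left(S + B^{2}\right) = 24 + \left(6 S + 6 B^{2}\right) = 24 + 6 S + 6 B^{2}$)
$h{\left(F \right)} = 1$
$\left(Z{\left(-43 \right)} + 86\right) + h{\left(l{\left(7,8 \right)} \right)} = \left(- 43 \left(-13 - 43\right) + 86\right) + 1 = \left(\left(-43\right) \left(-56\right) + 86\right) + 1 = \left(2408 + 86\right) + 1 = 2494 + 1 = 2495$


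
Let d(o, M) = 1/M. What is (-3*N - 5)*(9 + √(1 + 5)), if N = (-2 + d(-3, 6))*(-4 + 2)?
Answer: -144 - 16*√6 ≈ -183.19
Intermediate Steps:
N = 11/3 (N = (-2 + 1/6)*(-4 + 2) = (-2 + ⅙)*(-2) = -11/6*(-2) = 11/3 ≈ 3.6667)
(-3*N - 5)*(9 + √(1 + 5)) = (-3*11/3 - 5)*(9 + √(1 + 5)) = (-11 - 5)*(9 + √6) = -16*(9 + √6) = -144 - 16*√6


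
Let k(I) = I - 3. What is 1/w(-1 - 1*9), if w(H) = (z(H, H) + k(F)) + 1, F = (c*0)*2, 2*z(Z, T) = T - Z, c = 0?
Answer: -½ ≈ -0.50000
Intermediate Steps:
z(Z, T) = T/2 - Z/2 (z(Z, T) = (T - Z)/2 = T/2 - Z/2)
F = 0 (F = (0*0)*2 = 0*2 = 0)
k(I) = -3 + I
w(H) = -2 (w(H) = ((H/2 - H/2) + (-3 + 0)) + 1 = (0 - 3) + 1 = -3 + 1 = -2)
1/w(-1 - 1*9) = 1/(-2) = -½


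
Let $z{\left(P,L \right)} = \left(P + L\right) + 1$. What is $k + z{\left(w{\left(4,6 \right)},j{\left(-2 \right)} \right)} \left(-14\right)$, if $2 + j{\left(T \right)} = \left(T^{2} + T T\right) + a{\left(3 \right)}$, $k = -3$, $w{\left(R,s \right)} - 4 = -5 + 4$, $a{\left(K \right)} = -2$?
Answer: $-115$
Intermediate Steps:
$w{\left(R,s \right)} = 3$ ($w{\left(R,s \right)} = 4 + \left(-5 + 4\right) = 4 - 1 = 3$)
$j{\left(T \right)} = -4 + 2 T^{2}$ ($j{\left(T \right)} = -2 - \left(2 - T^{2} - T T\right) = -2 + \left(\left(T^{2} + T^{2}\right) - 2\right) = -2 + \left(2 T^{2} - 2\right) = -2 + \left(-2 + 2 T^{2}\right) = -4 + 2 T^{2}$)
$z{\left(P,L \right)} = 1 + L + P$ ($z{\left(P,L \right)} = \left(L + P\right) + 1 = 1 + L + P$)
$k + z{\left(w{\left(4,6 \right)},j{\left(-2 \right)} \right)} \left(-14\right) = -3 + \left(1 - \left(4 - 2 \left(-2\right)^{2}\right) + 3\right) \left(-14\right) = -3 + \left(1 + \left(-4 + 2 \cdot 4\right) + 3\right) \left(-14\right) = -3 + \left(1 + \left(-4 + 8\right) + 3\right) \left(-14\right) = -3 + \left(1 + 4 + 3\right) \left(-14\right) = -3 + 8 \left(-14\right) = -3 - 112 = -115$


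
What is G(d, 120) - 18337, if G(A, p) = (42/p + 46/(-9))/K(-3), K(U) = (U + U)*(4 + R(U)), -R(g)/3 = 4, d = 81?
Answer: -158432537/8640 ≈ -18337.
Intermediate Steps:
R(g) = -12 (R(g) = -3*4 = -12)
K(U) = -16*U (K(U) = (U + U)*(4 - 12) = (2*U)*(-8) = -16*U)
G(A, p) = -23/216 + 7/(8*p) (G(A, p) = (42/p + 46/(-9))/((-16*(-3))) = (42/p + 46*(-⅑))/48 = (42/p - 46/9)*(1/48) = (-46/9 + 42/p)*(1/48) = -23/216 + 7/(8*p))
G(d, 120) - 18337 = (1/216)*(189 - 23*120)/120 - 18337 = (1/216)*(1/120)*(189 - 2760) - 18337 = (1/216)*(1/120)*(-2571) - 18337 = -857/8640 - 18337 = -158432537/8640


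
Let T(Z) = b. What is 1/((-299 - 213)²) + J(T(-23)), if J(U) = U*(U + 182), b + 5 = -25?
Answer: -1195376639/262144 ≈ -4560.0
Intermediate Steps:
b = -30 (b = -5 - 25 = -30)
T(Z) = -30
J(U) = U*(182 + U)
1/((-299 - 213)²) + J(T(-23)) = 1/((-299 - 213)²) - 30*(182 - 30) = 1/((-512)²) - 30*152 = 1/262144 - 4560 = -1195376639/262144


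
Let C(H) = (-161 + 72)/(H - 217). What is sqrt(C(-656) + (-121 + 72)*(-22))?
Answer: sqrt(91294751)/291 ≈ 32.834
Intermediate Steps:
C(H) = -89/(-217 + H)
sqrt(C(-656) + (-121 + 72)*(-22)) = sqrt(-89/(-217 - 656) + (-121 + 72)*(-22)) = sqrt(-89/(-873) - 49*(-22)) = sqrt(-89*(-1/873) + 1078) = sqrt(89/873 + 1078) = sqrt(941183/873) = sqrt(91294751)/291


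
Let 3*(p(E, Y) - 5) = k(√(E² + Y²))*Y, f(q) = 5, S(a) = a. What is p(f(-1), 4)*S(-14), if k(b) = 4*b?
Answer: -70 - 224*√41/3 ≈ -548.10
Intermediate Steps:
p(E, Y) = 5 + 4*Y*√(E² + Y²)/3 (p(E, Y) = 5 + ((4*√(E² + Y²))*Y)/3 = 5 + (4*Y*√(E² + Y²))/3 = 5 + 4*Y*√(E² + Y²)/3)
p(f(-1), 4)*S(-14) = (5 + (4/3)*4*√(5² + 4²))*(-14) = (5 + (4/3)*4*√(25 + 16))*(-14) = (5 + (4/3)*4*√41)*(-14) = (5 + 16*√41/3)*(-14) = -70 - 224*√41/3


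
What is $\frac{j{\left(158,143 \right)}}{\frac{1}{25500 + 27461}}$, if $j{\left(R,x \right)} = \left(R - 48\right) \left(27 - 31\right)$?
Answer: $-23302840$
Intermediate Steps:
$j{\left(R,x \right)} = 192 - 4 R$ ($j{\left(R,x \right)} = \left(-48 + R\right) \left(-4\right) = 192 - 4 R$)
$\frac{j{\left(158,143 \right)}}{\frac{1}{25500 + 27461}} = \frac{192 - 632}{\frac{1}{25500 + 27461}} = \frac{192 - 632}{\frac{1}{52961}} = - 440 \frac{1}{\frac{1}{52961}} = \left(-440\right) 52961 = -23302840$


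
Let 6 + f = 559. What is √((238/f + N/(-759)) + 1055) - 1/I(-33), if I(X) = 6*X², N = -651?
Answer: -1/6534 + √421966143610/19987 ≈ 32.500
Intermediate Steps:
f = 553 (f = -6 + 559 = 553)
√((238/f + N/(-759)) + 1055) - 1/I(-33) = √((238/553 - 651/(-759)) + 1055) - 1/(6*(-33)²) = √((238*(1/553) - 651*(-1/759)) + 1055) - 1/(6*1089) = √((34/79 + 217/253) + 1055) - 1/6534 = √(25745/19987 + 1055) - 1*1/6534 = √(21112030/19987) - 1/6534 = √421966143610/19987 - 1/6534 = -1/6534 + √421966143610/19987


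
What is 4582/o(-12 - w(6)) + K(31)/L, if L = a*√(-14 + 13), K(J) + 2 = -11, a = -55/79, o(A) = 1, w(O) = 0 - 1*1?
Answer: 4582 - 1027*I/55 ≈ 4582.0 - 18.673*I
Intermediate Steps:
w(O) = -1 (w(O) = 0 - 1 = -1)
a = -55/79 (a = -55*1/79 = -55/79 ≈ -0.69620)
K(J) = -13 (K(J) = -2 - 11 = -13)
L = -55*I/79 (L = -55*√(-14 + 13)/79 = -55*I/79 ≈ -0.6962*I)
4582/o(-12 - w(6)) + K(31)/L = 4582/1 - 13*79*I/55 = 4582*1 - 1027*I/55 = 4582 - 1027*I/55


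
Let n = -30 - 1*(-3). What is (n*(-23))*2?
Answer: 1242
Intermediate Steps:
n = -27 (n = -30 + 3 = -27)
(n*(-23))*2 = -27*(-23)*2 = 621*2 = 1242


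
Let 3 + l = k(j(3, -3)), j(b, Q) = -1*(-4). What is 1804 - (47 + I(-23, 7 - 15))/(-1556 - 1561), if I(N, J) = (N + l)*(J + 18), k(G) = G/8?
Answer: 5622860/3117 ≈ 1803.9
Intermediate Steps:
j(b, Q) = 4
k(G) = G/8 (k(G) = G*(1/8) = G/8)
l = -5/2 (l = -3 + (1/8)*4 = -3 + 1/2 = -5/2 ≈ -2.5000)
I(N, J) = (18 + J)*(-5/2 + N) (I(N, J) = (N - 5/2)*(J + 18) = (-5/2 + N)*(18 + J) = (18 + J)*(-5/2 + N))
1804 - (47 + I(-23, 7 - 15))/(-1556 - 1561) = 1804 - (47 + (-45 + 18*(-23) - 5*(7 - 15)/2 + (7 - 15)*(-23)))/(-1556 - 1561) = 1804 - (47 + (-45 - 414 - 5/2*(-8) - 8*(-23)))/(-3117) = 1804 - (47 + (-45 - 414 + 20 + 184))*(-1)/3117 = 1804 - (47 - 255)*(-1)/3117 = 1804 - (-208)*(-1)/3117 = 1804 - 1*208/3117 = 1804 - 208/3117 = 5622860/3117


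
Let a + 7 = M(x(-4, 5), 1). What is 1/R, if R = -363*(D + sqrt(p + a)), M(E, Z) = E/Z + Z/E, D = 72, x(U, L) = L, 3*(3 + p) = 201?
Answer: -120/3098689 + sqrt(1555)/9296067 ≈ -3.4484e-5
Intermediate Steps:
p = 64 (p = -3 + (1/3)*201 = -3 + 67 = 64)
a = -9/5 (a = -7 + (5/1 + 1/5) = -7 + (5*1 + 1*(1/5)) = -7 + (5 + 1/5) = -7 + 26/5 = -9/5 ≈ -1.8000)
R = -26136 - 363*sqrt(1555)/5 (R = -363*(72 + sqrt(64 - 9/5)) = -363*(72 + sqrt(311/5)) = -363*(72 + sqrt(1555)/5) = -26136 - 363*sqrt(1555)/5 ≈ -28999.)
1/R = 1/(-26136 - 363*sqrt(1555)/5)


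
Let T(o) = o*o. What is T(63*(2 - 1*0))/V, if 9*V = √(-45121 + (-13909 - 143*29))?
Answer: -47628*I*√63177/21059 ≈ -568.47*I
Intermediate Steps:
T(o) = o²
V = I*√63177/9 (V = √(-45121 + (-13909 - 143*29))/9 = √(-45121 + (-13909 - 4147))/9 = √(-45121 - 18056)/9 = √(-63177)/9 = (I*√63177)/9 = I*√63177/9 ≈ 27.928*I)
T(63*(2 - 1*0))/V = (63*(2 - 1*0))²/((I*√63177/9)) = (63*(2 + 0))²*(-3*I*√63177/21059) = (63*2)²*(-3*I*√63177/21059) = 126²*(-3*I*√63177/21059) = 15876*(-3*I*√63177/21059) = -47628*I*√63177/21059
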